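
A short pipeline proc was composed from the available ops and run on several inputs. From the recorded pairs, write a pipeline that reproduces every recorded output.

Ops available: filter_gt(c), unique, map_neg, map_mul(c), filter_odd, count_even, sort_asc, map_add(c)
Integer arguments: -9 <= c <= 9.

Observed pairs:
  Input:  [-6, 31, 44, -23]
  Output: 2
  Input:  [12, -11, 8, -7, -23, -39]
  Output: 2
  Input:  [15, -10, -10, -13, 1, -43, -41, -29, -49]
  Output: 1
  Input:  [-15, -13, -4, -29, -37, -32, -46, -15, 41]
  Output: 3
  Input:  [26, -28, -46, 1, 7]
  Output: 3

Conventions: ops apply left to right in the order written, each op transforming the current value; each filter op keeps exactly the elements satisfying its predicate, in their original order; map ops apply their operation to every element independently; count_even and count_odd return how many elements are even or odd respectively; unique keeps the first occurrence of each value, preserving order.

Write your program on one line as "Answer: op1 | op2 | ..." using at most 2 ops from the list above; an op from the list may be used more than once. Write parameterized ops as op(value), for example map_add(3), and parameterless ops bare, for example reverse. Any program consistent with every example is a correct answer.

unique | count_even

Check, running the answer program on each example:
  [-6, 31, 44, -23] -> [-6, 31, 44, -23] -> 2
  [12, -11, 8, -7, -23, -39] -> [12, -11, 8, -7, -23, -39] -> 2
  [15, -10, -10, -13, 1, -43, -41, -29, -49] -> [15, -10, -13, 1, -43, -41, -29, -49] -> 1
  [-15, -13, -4, -29, -37, -32, -46, -15, 41] -> [-15, -13, -4, -29, -37, -32, -46, 41] -> 3
  [26, -28, -46, 1, 7] -> [26, -28, -46, 1, 7] -> 3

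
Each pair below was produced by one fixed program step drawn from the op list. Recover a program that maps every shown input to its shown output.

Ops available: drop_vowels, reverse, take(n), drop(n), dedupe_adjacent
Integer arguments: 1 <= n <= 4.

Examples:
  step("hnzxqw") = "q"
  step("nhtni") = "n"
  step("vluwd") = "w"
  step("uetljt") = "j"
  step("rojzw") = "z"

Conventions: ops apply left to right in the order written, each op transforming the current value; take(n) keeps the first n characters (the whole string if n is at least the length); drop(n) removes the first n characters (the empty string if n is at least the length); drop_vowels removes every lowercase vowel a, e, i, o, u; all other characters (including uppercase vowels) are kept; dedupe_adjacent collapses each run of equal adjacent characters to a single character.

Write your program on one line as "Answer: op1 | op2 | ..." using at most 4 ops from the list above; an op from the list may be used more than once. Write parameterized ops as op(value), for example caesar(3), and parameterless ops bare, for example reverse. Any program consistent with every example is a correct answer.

reverse | drop(1) | take(1)

Check, running the answer program on each example:
  "hnzxqw" -> "wqxznh" -> "qxznh" -> "q"
  "nhtni" -> "inthn" -> "nthn" -> "n"
  "vluwd" -> "dwulv" -> "wulv" -> "w"
  "uetljt" -> "tjlteu" -> "jlteu" -> "j"
  "rojzw" -> "wzjor" -> "zjor" -> "z"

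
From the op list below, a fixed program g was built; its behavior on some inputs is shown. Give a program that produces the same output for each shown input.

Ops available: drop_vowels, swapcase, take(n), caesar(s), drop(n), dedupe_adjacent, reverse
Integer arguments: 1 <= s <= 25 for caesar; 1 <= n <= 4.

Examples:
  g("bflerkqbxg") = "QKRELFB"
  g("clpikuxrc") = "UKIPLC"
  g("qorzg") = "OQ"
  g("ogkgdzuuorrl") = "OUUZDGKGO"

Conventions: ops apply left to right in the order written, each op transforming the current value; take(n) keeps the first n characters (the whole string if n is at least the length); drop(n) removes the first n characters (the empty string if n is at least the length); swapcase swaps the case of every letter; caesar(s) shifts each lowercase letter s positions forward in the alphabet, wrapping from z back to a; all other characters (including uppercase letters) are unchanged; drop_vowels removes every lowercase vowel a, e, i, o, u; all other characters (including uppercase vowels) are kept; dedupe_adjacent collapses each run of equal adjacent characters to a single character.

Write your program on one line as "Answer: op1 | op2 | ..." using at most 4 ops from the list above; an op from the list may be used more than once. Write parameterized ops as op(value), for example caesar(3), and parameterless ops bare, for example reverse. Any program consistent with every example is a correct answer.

reverse | swapcase | drop(3)

Check, running the answer program on each example:
  "bflerkqbxg" -> "gxbqkrelfb" -> "GXBQKRELFB" -> "QKRELFB"
  "clpikuxrc" -> "crxukiplc" -> "CRXUKIPLC" -> "UKIPLC"
  "qorzg" -> "gzroq" -> "GZROQ" -> "OQ"
  "ogkgdzuuorrl" -> "lrrouuzdgkgo" -> "LRROUUZDGKGO" -> "OUUZDGKGO"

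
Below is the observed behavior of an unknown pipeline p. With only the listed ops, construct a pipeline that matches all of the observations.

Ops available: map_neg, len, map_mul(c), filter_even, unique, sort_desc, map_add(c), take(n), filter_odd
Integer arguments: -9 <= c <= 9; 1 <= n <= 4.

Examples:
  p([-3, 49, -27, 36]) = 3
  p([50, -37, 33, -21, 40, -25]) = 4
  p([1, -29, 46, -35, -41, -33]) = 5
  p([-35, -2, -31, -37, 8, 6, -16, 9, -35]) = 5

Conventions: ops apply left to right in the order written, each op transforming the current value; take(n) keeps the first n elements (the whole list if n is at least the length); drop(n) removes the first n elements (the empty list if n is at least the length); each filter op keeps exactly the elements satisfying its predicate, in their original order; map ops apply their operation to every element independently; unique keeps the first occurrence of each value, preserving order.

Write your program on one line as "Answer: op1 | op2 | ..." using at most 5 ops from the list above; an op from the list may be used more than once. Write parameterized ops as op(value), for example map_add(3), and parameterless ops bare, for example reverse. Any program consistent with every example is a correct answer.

map_mul(-5) | filter_odd | map_neg | len

Check, running the answer program on each example:
  [-3, 49, -27, 36] -> [15, -245, 135, -180] -> [15, -245, 135] -> [-15, 245, -135] -> 3
  [50, -37, 33, -21, 40, -25] -> [-250, 185, -165, 105, -200, 125] -> [185, -165, 105, 125] -> [-185, 165, -105, -125] -> 4
  [1, -29, 46, -35, -41, -33] -> [-5, 145, -230, 175, 205, 165] -> [-5, 145, 175, 205, 165] -> [5, -145, -175, -205, -165] -> 5
  [-35, -2, -31, -37, 8, 6, -16, 9, -35] -> [175, 10, 155, 185, -40, -30, 80, -45, 175] -> [175, 155, 185, -45, 175] -> [-175, -155, -185, 45, -175] -> 5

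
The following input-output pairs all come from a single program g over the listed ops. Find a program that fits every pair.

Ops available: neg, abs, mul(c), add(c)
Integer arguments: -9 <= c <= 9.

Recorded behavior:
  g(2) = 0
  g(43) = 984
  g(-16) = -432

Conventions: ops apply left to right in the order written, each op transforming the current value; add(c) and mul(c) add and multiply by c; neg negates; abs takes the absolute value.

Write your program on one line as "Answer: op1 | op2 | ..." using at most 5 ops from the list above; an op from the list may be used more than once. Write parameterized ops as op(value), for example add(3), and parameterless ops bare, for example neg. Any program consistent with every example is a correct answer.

mul(-3) | neg | add(-6) | mul(8)

Check, running the answer program on each example:
  2 -> -6 -> 6 -> 0 -> 0
  43 -> -129 -> 129 -> 123 -> 984
  -16 -> 48 -> -48 -> -54 -> -432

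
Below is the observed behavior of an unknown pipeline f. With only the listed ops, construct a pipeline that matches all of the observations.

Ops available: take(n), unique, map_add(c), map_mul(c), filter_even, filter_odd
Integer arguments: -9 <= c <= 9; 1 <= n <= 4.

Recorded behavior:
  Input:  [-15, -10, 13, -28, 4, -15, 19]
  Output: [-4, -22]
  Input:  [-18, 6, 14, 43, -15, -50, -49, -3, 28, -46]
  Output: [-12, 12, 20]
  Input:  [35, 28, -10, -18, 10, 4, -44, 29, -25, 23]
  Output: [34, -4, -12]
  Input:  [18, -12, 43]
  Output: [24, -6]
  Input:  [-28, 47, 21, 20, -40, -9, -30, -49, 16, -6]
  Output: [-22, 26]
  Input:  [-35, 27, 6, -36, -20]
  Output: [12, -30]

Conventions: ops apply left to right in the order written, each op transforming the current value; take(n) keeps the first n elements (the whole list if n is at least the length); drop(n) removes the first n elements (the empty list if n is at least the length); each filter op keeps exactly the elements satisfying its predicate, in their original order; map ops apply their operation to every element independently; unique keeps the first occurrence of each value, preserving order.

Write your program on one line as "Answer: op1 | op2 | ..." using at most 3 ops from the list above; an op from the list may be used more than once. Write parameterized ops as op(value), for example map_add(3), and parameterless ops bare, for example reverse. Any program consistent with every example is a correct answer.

take(4) | filter_even | map_add(6)

Check, running the answer program on each example:
  [-15, -10, 13, -28, 4, -15, 19] -> [-15, -10, 13, -28] -> [-10, -28] -> [-4, -22]
  [-18, 6, 14, 43, -15, -50, -49, -3, 28, -46] -> [-18, 6, 14, 43] -> [-18, 6, 14] -> [-12, 12, 20]
  [35, 28, -10, -18, 10, 4, -44, 29, -25, 23] -> [35, 28, -10, -18] -> [28, -10, -18] -> [34, -4, -12]
  [18, -12, 43] -> [18, -12, 43] -> [18, -12] -> [24, -6]
  [-28, 47, 21, 20, -40, -9, -30, -49, 16, -6] -> [-28, 47, 21, 20] -> [-28, 20] -> [-22, 26]
  [-35, 27, 6, -36, -20] -> [-35, 27, 6, -36] -> [6, -36] -> [12, -30]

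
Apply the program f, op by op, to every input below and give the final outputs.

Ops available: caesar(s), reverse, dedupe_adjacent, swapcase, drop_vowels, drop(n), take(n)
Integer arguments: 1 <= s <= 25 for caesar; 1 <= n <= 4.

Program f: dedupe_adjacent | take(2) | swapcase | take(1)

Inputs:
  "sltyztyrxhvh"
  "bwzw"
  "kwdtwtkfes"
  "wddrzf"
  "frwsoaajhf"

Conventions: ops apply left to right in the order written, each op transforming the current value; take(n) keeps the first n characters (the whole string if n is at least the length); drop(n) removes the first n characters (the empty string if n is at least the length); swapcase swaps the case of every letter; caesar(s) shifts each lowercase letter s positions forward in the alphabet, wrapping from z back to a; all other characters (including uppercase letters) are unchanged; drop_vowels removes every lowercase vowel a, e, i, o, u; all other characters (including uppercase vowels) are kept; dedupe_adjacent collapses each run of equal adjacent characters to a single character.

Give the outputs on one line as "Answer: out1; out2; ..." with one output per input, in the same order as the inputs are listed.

"S"; "B"; "K"; "W"; "F"

Execution, op by op:
  "sltyztyrxhvh" -> "sltyztyrxhvh" -> "sl" -> "SL" -> "S"
  "bwzw" -> "bwzw" -> "bw" -> "BW" -> "B"
  "kwdtwtkfes" -> "kwdtwtkfes" -> "kw" -> "KW" -> "K"
  "wddrzf" -> "wdrzf" -> "wd" -> "WD" -> "W"
  "frwsoaajhf" -> "frwsoajhf" -> "fr" -> "FR" -> "F"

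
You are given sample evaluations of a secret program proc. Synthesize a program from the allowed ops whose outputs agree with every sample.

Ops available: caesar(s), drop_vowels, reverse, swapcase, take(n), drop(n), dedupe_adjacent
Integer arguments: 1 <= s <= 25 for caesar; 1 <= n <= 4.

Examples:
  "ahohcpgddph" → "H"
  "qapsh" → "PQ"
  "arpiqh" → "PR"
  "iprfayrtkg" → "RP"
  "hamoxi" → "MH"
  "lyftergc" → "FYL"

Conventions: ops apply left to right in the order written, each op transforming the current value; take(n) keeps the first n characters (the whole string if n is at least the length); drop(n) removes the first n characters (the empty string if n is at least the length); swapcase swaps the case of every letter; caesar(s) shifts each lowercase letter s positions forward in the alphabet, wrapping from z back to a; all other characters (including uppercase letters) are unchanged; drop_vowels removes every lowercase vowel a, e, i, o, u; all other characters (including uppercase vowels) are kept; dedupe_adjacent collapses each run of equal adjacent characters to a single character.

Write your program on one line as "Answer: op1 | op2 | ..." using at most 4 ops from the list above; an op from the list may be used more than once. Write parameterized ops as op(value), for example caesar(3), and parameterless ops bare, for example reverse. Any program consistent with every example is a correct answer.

take(3) | drop_vowels | reverse | swapcase

Check, running the answer program on each example:
  "ahohcpgddph" -> "aho" -> "h" -> "h" -> "H"
  "qapsh" -> "qap" -> "qp" -> "pq" -> "PQ"
  "arpiqh" -> "arp" -> "rp" -> "pr" -> "PR"
  "iprfayrtkg" -> "ipr" -> "pr" -> "rp" -> "RP"
  "hamoxi" -> "ham" -> "hm" -> "mh" -> "MH"
  "lyftergc" -> "lyf" -> "lyf" -> "fyl" -> "FYL"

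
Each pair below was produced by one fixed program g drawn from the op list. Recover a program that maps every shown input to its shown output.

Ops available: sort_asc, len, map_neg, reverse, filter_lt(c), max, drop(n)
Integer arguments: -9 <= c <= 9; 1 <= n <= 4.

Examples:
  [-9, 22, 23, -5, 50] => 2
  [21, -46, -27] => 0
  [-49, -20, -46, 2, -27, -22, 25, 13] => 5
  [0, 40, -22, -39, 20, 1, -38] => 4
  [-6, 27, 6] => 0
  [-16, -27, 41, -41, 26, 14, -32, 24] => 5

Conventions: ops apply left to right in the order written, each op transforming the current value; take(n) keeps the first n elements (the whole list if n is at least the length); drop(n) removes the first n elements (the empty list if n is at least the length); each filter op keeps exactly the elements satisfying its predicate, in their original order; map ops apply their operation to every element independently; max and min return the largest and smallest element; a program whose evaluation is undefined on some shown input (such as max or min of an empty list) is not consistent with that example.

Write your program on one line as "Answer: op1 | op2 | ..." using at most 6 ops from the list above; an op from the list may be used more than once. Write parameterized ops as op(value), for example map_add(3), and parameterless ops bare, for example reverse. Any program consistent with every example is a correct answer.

reverse | map_neg | reverse | drop(3) | len

Check, running the answer program on each example:
  [-9, 22, 23, -5, 50] -> [50, -5, 23, 22, -9] -> [-50, 5, -23, -22, 9] -> [9, -22, -23, 5, -50] -> [5, -50] -> 2
  [21, -46, -27] -> [-27, -46, 21] -> [27, 46, -21] -> [-21, 46, 27] -> [] -> 0
  [-49, -20, -46, 2, -27, -22, 25, 13] -> [13, 25, -22, -27, 2, -46, -20, -49] -> [-13, -25, 22, 27, -2, 46, 20, 49] -> [49, 20, 46, -2, 27, 22, -25, -13] -> [-2, 27, 22, -25, -13] -> 5
  [0, 40, -22, -39, 20, 1, -38] -> [-38, 1, 20, -39, -22, 40, 0] -> [38, -1, -20, 39, 22, -40, 0] -> [0, -40, 22, 39, -20, -1, 38] -> [39, -20, -1, 38] -> 4
  [-6, 27, 6] -> [6, 27, -6] -> [-6, -27, 6] -> [6, -27, -6] -> [] -> 0
  [-16, -27, 41, -41, 26, 14, -32, 24] -> [24, -32, 14, 26, -41, 41, -27, -16] -> [-24, 32, -14, -26, 41, -41, 27, 16] -> [16, 27, -41, 41, -26, -14, 32, -24] -> [41, -26, -14, 32, -24] -> 5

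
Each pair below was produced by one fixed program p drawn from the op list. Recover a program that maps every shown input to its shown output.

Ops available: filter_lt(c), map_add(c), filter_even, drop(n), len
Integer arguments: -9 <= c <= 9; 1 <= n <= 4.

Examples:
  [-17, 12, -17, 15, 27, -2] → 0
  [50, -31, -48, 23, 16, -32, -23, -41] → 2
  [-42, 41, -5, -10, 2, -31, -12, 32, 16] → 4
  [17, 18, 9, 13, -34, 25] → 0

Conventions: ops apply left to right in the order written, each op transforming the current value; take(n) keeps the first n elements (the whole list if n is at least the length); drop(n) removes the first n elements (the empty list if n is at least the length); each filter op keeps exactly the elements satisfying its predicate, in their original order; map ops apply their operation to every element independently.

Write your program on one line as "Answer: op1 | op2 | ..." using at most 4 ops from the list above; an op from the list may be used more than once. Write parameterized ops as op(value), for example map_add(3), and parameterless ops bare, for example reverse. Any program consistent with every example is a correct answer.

filter_even | drop(2) | len

Check, running the answer program on each example:
  [-17, 12, -17, 15, 27, -2] -> [12, -2] -> [] -> 0
  [50, -31, -48, 23, 16, -32, -23, -41] -> [50, -48, 16, -32] -> [16, -32] -> 2
  [-42, 41, -5, -10, 2, -31, -12, 32, 16] -> [-42, -10, 2, -12, 32, 16] -> [2, -12, 32, 16] -> 4
  [17, 18, 9, 13, -34, 25] -> [18, -34] -> [] -> 0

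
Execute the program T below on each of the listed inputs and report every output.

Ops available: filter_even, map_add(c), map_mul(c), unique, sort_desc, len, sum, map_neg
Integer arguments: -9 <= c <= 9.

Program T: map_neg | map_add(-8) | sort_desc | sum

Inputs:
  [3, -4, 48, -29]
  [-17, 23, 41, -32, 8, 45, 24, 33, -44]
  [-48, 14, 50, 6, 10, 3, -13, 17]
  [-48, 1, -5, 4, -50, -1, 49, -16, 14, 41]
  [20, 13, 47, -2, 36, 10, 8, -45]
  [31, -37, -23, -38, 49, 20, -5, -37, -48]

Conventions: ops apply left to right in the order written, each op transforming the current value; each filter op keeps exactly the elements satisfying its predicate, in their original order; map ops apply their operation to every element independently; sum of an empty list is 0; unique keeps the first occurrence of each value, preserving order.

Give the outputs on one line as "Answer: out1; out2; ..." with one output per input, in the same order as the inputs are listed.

Execution, op by op:
  [3, -4, 48, -29] -> [-3, 4, -48, 29] -> [-11, -4, -56, 21] -> [21, -4, -11, -56] -> -50
  [-17, 23, 41, -32, 8, 45, 24, 33, -44] -> [17, -23, -41, 32, -8, -45, -24, -33, 44] -> [9, -31, -49, 24, -16, -53, -32, -41, 36] -> [36, 24, 9, -16, -31, -32, -41, -49, -53] -> -153
  [-48, 14, 50, 6, 10, 3, -13, 17] -> [48, -14, -50, -6, -10, -3, 13, -17] -> [40, -22, -58, -14, -18, -11, 5, -25] -> [40, 5, -11, -14, -18, -22, -25, -58] -> -103
  [-48, 1, -5, 4, -50, -1, 49, -16, 14, 41] -> [48, -1, 5, -4, 50, 1, -49, 16, -14, -41] -> [40, -9, -3, -12, 42, -7, -57, 8, -22, -49] -> [42, 40, 8, -3, -7, -9, -12, -22, -49, -57] -> -69
  [20, 13, 47, -2, 36, 10, 8, -45] -> [-20, -13, -47, 2, -36, -10, -8, 45] -> [-28, -21, -55, -6, -44, -18, -16, 37] -> [37, -6, -16, -18, -21, -28, -44, -55] -> -151
  [31, -37, -23, -38, 49, 20, -5, -37, -48] -> [-31, 37, 23, 38, -49, -20, 5, 37, 48] -> [-39, 29, 15, 30, -57, -28, -3, 29, 40] -> [40, 30, 29, 29, 15, -3, -28, -39, -57] -> 16

-50; -153; -103; -69; -151; 16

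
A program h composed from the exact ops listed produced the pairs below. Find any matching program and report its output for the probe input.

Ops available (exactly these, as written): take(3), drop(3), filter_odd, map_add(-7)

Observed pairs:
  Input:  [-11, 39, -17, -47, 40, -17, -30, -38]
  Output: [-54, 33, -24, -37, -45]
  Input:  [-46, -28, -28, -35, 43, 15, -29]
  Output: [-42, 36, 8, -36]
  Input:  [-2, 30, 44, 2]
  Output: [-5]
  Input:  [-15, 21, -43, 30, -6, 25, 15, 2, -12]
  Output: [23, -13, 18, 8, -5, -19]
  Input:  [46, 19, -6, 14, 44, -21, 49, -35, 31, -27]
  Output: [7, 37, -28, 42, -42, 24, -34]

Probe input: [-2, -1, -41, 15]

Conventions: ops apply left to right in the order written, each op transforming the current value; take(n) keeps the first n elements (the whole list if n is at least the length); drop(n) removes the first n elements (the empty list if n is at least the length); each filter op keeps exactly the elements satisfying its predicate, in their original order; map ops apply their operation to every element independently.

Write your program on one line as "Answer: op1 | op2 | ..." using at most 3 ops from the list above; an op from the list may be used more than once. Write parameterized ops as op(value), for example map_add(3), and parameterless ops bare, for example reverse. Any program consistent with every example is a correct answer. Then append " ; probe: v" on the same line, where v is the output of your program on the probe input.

map_add(-7) | drop(3) ; probe: [8]

Check, running the answer program on each example:
  [-11, 39, -17, -47, 40, -17, -30, -38] -> [-18, 32, -24, -54, 33, -24, -37, -45] -> [-54, 33, -24, -37, -45]
  [-46, -28, -28, -35, 43, 15, -29] -> [-53, -35, -35, -42, 36, 8, -36] -> [-42, 36, 8, -36]
  [-2, 30, 44, 2] -> [-9, 23, 37, -5] -> [-5]
  [-15, 21, -43, 30, -6, 25, 15, 2, -12] -> [-22, 14, -50, 23, -13, 18, 8, -5, -19] -> [23, -13, 18, 8, -5, -19]
  [46, 19, -6, 14, 44, -21, 49, -35, 31, -27] -> [39, 12, -13, 7, 37, -28, 42, -42, 24, -34] -> [7, 37, -28, 42, -42, 24, -34]
  probe: [-2, -1, -41, 15] -> [-9, -8, -48, 8] -> [8]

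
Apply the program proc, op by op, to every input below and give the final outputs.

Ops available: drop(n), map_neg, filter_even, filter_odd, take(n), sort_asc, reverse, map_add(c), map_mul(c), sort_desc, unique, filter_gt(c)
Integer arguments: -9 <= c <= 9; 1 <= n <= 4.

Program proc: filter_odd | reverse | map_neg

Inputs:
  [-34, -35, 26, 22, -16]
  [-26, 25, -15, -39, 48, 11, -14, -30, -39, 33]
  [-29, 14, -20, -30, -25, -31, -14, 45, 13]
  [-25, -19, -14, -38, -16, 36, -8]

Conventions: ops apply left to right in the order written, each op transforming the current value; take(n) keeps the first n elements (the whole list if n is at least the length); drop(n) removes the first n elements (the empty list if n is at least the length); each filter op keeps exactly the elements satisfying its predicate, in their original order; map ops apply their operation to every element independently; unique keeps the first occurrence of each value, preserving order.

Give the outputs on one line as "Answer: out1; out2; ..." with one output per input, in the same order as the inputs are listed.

[35]; [-33, 39, -11, 39, 15, -25]; [-13, -45, 31, 25, 29]; [19, 25]

Execution, op by op:
  [-34, -35, 26, 22, -16] -> [-35] -> [-35] -> [35]
  [-26, 25, -15, -39, 48, 11, -14, -30, -39, 33] -> [25, -15, -39, 11, -39, 33] -> [33, -39, 11, -39, -15, 25] -> [-33, 39, -11, 39, 15, -25]
  [-29, 14, -20, -30, -25, -31, -14, 45, 13] -> [-29, -25, -31, 45, 13] -> [13, 45, -31, -25, -29] -> [-13, -45, 31, 25, 29]
  [-25, -19, -14, -38, -16, 36, -8] -> [-25, -19] -> [-19, -25] -> [19, 25]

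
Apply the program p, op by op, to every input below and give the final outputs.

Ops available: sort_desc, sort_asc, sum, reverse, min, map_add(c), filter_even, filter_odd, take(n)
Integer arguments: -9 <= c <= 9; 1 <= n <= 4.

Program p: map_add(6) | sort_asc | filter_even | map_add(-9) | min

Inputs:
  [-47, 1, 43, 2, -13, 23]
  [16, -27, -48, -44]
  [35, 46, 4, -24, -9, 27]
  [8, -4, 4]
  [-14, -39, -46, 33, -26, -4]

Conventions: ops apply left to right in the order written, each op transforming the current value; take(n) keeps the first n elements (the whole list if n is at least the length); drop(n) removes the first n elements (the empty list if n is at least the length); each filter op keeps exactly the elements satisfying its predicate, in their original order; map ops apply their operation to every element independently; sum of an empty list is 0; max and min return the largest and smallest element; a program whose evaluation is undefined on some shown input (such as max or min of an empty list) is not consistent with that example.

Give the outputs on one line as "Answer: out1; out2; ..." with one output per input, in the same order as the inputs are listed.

Execution, op by op:
  [-47, 1, 43, 2, -13, 23] -> [-41, 7, 49, 8, -7, 29] -> [-41, -7, 7, 8, 29, 49] -> [8] -> [-1] -> -1
  [16, -27, -48, -44] -> [22, -21, -42, -38] -> [-42, -38, -21, 22] -> [-42, -38, 22] -> [-51, -47, 13] -> -51
  [35, 46, 4, -24, -9, 27] -> [41, 52, 10, -18, -3, 33] -> [-18, -3, 10, 33, 41, 52] -> [-18, 10, 52] -> [-27, 1, 43] -> -27
  [8, -4, 4] -> [14, 2, 10] -> [2, 10, 14] -> [2, 10, 14] -> [-7, 1, 5] -> -7
  [-14, -39, -46, 33, -26, -4] -> [-8, -33, -40, 39, -20, 2] -> [-40, -33, -20, -8, 2, 39] -> [-40, -20, -8, 2] -> [-49, -29, -17, -7] -> -49

-1; -51; -27; -7; -49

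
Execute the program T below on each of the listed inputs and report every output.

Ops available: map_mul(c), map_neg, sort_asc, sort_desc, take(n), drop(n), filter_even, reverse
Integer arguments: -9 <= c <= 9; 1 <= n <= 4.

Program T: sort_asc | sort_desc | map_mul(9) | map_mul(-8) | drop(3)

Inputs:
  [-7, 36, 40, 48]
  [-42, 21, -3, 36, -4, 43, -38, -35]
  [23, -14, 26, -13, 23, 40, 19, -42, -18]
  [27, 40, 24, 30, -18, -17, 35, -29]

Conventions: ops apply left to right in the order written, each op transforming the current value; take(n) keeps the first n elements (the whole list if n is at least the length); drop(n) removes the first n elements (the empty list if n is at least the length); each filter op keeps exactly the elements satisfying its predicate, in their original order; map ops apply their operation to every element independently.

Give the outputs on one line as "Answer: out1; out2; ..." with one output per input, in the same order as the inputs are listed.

Execution, op by op:
  [-7, 36, 40, 48] -> [-7, 36, 40, 48] -> [48, 40, 36, -7] -> [432, 360, 324, -63] -> [-3456, -2880, -2592, 504] -> [504]
  [-42, 21, -3, 36, -4, 43, -38, -35] -> [-42, -38, -35, -4, -3, 21, 36, 43] -> [43, 36, 21, -3, -4, -35, -38, -42] -> [387, 324, 189, -27, -36, -315, -342, -378] -> [-3096, -2592, -1512, 216, 288, 2520, 2736, 3024] -> [216, 288, 2520, 2736, 3024]
  [23, -14, 26, -13, 23, 40, 19, -42, -18] -> [-42, -18, -14, -13, 19, 23, 23, 26, 40] -> [40, 26, 23, 23, 19, -13, -14, -18, -42] -> [360, 234, 207, 207, 171, -117, -126, -162, -378] -> [-2880, -1872, -1656, -1656, -1368, 936, 1008, 1296, 3024] -> [-1656, -1368, 936, 1008, 1296, 3024]
  [27, 40, 24, 30, -18, -17, 35, -29] -> [-29, -18, -17, 24, 27, 30, 35, 40] -> [40, 35, 30, 27, 24, -17, -18, -29] -> [360, 315, 270, 243, 216, -153, -162, -261] -> [-2880, -2520, -2160, -1944, -1728, 1224, 1296, 2088] -> [-1944, -1728, 1224, 1296, 2088]

[504]; [216, 288, 2520, 2736, 3024]; [-1656, -1368, 936, 1008, 1296, 3024]; [-1944, -1728, 1224, 1296, 2088]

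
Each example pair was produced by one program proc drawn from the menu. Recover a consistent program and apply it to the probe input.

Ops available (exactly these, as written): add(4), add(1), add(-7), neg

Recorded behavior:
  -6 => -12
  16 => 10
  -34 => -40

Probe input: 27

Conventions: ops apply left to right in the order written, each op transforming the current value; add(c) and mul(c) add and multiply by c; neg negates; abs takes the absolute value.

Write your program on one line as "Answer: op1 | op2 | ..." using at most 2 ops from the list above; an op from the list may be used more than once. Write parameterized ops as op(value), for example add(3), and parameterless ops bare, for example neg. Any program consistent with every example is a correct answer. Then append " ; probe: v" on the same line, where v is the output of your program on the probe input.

add(-7) | add(1) ; probe: 21

Check, running the answer program on each example:
  -6 -> -13 -> -12
  16 -> 9 -> 10
  -34 -> -41 -> -40
  probe: 27 -> 20 -> 21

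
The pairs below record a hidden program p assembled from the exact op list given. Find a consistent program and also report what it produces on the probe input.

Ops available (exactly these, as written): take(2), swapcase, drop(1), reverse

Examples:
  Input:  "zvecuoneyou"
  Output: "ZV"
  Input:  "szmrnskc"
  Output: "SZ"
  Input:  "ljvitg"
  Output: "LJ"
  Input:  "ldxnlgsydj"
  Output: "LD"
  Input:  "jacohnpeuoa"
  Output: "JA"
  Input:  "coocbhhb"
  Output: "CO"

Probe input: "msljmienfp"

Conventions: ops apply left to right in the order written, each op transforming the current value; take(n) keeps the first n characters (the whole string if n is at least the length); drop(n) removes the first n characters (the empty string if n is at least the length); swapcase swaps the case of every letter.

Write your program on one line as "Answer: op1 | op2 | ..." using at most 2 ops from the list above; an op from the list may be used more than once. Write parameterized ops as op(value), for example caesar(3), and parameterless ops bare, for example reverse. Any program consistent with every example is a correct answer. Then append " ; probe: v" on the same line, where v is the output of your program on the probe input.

swapcase | take(2) ; probe: "MS"

Check, running the answer program on each example:
  "zvecuoneyou" -> "ZVECUONEYOU" -> "ZV"
  "szmrnskc" -> "SZMRNSKC" -> "SZ"
  "ljvitg" -> "LJVITG" -> "LJ"
  "ldxnlgsydj" -> "LDXNLGSYDJ" -> "LD"
  "jacohnpeuoa" -> "JACOHNPEUOA" -> "JA"
  "coocbhhb" -> "COOCBHHB" -> "CO"
  probe: "msljmienfp" -> "MSLJMIENFP" -> "MS"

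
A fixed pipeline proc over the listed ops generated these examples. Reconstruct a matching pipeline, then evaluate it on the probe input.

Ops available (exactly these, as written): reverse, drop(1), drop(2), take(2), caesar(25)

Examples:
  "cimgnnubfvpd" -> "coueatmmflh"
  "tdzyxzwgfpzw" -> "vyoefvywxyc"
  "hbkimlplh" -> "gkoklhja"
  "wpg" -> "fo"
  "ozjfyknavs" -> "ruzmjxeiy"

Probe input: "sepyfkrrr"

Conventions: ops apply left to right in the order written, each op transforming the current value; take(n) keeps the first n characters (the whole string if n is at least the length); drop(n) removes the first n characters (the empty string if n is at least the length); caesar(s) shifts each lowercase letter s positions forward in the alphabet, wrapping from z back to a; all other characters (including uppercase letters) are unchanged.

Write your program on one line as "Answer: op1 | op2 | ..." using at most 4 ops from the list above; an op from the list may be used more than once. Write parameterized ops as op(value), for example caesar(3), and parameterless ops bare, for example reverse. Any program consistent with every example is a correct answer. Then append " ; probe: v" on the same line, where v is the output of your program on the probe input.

drop(1) | caesar(25) | reverse ; probe: "qqqjexod"

Check, running the answer program on each example:
  "cimgnnubfvpd" -> "imgnnubfvpd" -> "hlfmmtaeuoc" -> "coueatmmflh"
  "tdzyxzwgfpzw" -> "dzyxzwgfpzw" -> "cyxwyvfeoyv" -> "vyoefvywxyc"
  "hbkimlplh" -> "bkimlplh" -> "ajhlkokg" -> "gkoklhja"
  "wpg" -> "pg" -> "of" -> "fo"
  "ozjfyknavs" -> "zjfyknavs" -> "yiexjmzur" -> "ruzmjxeiy"
  probe: "sepyfkrrr" -> "epyfkrrr" -> "doxejqqq" -> "qqqjexod"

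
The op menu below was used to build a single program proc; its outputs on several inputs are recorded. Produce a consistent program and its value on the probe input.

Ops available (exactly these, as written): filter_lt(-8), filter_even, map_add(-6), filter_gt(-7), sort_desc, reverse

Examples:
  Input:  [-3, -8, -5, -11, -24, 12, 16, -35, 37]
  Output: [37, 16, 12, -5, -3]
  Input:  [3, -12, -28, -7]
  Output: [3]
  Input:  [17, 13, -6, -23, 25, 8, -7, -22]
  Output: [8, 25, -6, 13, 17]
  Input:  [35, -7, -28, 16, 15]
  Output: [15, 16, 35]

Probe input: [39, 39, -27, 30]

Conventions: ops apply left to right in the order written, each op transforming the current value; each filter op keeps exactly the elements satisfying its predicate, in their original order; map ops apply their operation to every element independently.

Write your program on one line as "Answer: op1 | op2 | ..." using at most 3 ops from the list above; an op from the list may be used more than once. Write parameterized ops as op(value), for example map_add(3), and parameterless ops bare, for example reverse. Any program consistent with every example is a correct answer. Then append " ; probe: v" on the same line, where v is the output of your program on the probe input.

reverse | filter_gt(-7) ; probe: [30, 39, 39]

Check, running the answer program on each example:
  [-3, -8, -5, -11, -24, 12, 16, -35, 37] -> [37, -35, 16, 12, -24, -11, -5, -8, -3] -> [37, 16, 12, -5, -3]
  [3, -12, -28, -7] -> [-7, -28, -12, 3] -> [3]
  [17, 13, -6, -23, 25, 8, -7, -22] -> [-22, -7, 8, 25, -23, -6, 13, 17] -> [8, 25, -6, 13, 17]
  [35, -7, -28, 16, 15] -> [15, 16, -28, -7, 35] -> [15, 16, 35]
  probe: [39, 39, -27, 30] -> [30, -27, 39, 39] -> [30, 39, 39]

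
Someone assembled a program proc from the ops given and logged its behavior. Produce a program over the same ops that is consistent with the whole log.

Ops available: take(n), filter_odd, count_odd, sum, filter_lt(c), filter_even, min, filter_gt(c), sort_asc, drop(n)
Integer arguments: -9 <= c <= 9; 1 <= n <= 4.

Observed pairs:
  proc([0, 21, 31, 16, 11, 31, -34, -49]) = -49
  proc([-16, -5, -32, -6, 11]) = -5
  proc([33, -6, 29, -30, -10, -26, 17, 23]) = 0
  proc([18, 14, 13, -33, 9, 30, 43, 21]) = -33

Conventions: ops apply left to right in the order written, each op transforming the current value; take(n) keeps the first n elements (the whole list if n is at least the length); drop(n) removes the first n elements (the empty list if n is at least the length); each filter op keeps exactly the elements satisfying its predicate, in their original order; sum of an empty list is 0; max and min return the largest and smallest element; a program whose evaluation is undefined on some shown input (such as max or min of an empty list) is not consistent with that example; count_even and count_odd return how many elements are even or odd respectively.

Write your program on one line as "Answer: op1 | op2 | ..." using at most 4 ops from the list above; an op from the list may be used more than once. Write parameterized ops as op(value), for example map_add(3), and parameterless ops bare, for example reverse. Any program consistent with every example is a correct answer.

filter_lt(8) | filter_odd | sum

Check, running the answer program on each example:
  [0, 21, 31, 16, 11, 31, -34, -49] -> [0, -34, -49] -> [-49] -> -49
  [-16, -5, -32, -6, 11] -> [-16, -5, -32, -6] -> [-5] -> -5
  [33, -6, 29, -30, -10, -26, 17, 23] -> [-6, -30, -10, -26] -> [] -> 0
  [18, 14, 13, -33, 9, 30, 43, 21] -> [-33] -> [-33] -> -33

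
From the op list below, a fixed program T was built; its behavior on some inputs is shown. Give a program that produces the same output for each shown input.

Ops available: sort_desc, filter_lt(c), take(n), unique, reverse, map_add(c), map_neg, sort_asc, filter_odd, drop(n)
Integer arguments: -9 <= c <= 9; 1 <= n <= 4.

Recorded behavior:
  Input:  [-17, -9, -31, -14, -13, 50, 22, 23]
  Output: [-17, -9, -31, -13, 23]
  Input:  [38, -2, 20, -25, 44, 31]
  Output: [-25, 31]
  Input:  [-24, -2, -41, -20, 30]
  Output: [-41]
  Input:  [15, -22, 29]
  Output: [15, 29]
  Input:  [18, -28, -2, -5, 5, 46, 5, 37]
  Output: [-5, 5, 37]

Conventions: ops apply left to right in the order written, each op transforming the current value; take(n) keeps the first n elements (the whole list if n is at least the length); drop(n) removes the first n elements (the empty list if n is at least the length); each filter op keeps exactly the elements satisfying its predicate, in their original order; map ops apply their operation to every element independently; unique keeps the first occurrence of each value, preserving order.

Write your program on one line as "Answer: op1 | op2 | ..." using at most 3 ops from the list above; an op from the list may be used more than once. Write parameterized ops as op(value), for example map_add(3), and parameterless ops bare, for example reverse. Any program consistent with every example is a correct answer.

unique | filter_odd

Check, running the answer program on each example:
  [-17, -9, -31, -14, -13, 50, 22, 23] -> [-17, -9, -31, -14, -13, 50, 22, 23] -> [-17, -9, -31, -13, 23]
  [38, -2, 20, -25, 44, 31] -> [38, -2, 20, -25, 44, 31] -> [-25, 31]
  [-24, -2, -41, -20, 30] -> [-24, -2, -41, -20, 30] -> [-41]
  [15, -22, 29] -> [15, -22, 29] -> [15, 29]
  [18, -28, -2, -5, 5, 46, 5, 37] -> [18, -28, -2, -5, 5, 46, 37] -> [-5, 5, 37]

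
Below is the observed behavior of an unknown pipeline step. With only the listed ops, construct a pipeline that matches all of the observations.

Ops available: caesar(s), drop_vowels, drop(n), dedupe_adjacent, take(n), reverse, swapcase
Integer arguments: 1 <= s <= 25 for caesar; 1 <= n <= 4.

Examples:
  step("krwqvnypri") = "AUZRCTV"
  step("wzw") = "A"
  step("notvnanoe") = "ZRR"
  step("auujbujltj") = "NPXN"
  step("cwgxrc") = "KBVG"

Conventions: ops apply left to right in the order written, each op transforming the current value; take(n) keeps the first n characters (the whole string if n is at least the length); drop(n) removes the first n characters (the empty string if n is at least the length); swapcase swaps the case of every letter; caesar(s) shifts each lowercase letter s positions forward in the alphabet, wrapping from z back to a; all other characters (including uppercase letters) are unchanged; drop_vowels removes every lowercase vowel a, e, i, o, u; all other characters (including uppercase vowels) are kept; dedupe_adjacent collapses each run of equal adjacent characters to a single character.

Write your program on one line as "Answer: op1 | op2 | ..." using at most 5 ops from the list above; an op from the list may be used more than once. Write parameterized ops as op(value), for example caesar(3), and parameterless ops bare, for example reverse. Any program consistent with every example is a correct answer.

drop_vowels | caesar(13) | drop(2) | caesar(17) | swapcase

Check, running the answer program on each example:
  "krwqvnypri" -> "krwqvnypr" -> "xejdialce" -> "jdialce" -> "auzrctv" -> "AUZRCTV"
  "wzw" -> "wzw" -> "jmj" -> "j" -> "a" -> "A"
  "notvnanoe" -> "ntvnn" -> "agiaa" -> "iaa" -> "zrr" -> "ZRR"
  "auujbujltj" -> "jbjltj" -> "wowygw" -> "wygw" -> "npxn" -> "NPXN"
  "cwgxrc" -> "cwgxrc" -> "pjtkep" -> "tkep" -> "kbvg" -> "KBVG"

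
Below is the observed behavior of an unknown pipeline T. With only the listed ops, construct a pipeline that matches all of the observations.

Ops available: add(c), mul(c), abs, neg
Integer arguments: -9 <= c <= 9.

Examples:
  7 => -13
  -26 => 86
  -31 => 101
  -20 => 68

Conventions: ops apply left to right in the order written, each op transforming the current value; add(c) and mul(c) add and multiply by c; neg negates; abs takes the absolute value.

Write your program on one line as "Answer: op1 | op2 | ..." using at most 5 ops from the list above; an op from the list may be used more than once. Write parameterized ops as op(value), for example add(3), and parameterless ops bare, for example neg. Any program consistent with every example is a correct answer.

neg | mul(-3) | add(-8) | neg

Check, running the answer program on each example:
  7 -> -7 -> 21 -> 13 -> -13
  -26 -> 26 -> -78 -> -86 -> 86
  -31 -> 31 -> -93 -> -101 -> 101
  -20 -> 20 -> -60 -> -68 -> 68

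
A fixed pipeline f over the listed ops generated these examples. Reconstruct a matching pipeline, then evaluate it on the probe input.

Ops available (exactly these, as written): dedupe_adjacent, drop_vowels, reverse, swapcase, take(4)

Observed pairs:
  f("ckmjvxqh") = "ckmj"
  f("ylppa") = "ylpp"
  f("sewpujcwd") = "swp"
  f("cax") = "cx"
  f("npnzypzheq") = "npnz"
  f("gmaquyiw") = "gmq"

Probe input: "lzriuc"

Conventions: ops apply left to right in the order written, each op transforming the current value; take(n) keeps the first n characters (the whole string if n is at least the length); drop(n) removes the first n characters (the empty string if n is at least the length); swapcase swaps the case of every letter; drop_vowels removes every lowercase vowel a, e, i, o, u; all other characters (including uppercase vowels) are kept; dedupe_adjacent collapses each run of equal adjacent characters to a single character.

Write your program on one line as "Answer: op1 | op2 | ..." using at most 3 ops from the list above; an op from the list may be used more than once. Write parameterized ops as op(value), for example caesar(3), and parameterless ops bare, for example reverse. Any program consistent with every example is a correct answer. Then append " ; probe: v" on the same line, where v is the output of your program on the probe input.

take(4) | drop_vowels ; probe: "lzr"

Check, running the answer program on each example:
  "ckmjvxqh" -> "ckmj" -> "ckmj"
  "ylppa" -> "ylpp" -> "ylpp"
  "sewpujcwd" -> "sewp" -> "swp"
  "cax" -> "cax" -> "cx"
  "npnzypzheq" -> "npnz" -> "npnz"
  "gmaquyiw" -> "gmaq" -> "gmq"
  probe: "lzriuc" -> "lzri" -> "lzr"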